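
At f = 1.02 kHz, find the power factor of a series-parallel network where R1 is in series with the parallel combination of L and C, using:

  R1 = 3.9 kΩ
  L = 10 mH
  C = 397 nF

Step 1 — Angular frequency: ω = 2π·f = 2π·1020 = 6409 rad/s.
Step 2 — Component impedances:
  R1: Z = R = 3900 Ω
  L: Z = jωL = j·6409·0.01 = 0 + j64.09 Ω
  C: Z = 1/(jωC) = -j/(ω·C) = 0 - j393 Ω
Step 3 — Parallel branch: L || C = 1/(1/L + 1/C) = 0 + j76.57 Ω.
Step 4 — Series with R1: Z_total = R1 + (L || C) = 3900 + j76.57 Ω = 3901∠1.1° Ω.
Step 5 — Power factor: PF = cos(φ) = Re(Z)/|Z| = 3900/3900.8 = 0.9998.
Step 6 — Type: Im(Z) = 76.57 ⇒ lagging (phase φ = 1.1°).

PF = 0.9998 (lagging, φ = 1.1°)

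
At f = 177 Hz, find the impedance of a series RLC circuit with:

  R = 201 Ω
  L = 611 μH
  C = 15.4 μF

Step 1 — Angular frequency: ω = 2π·f = 2π·177 = 1112 rad/s.
Step 2 — Component impedances:
  R: Z = R = 201 Ω
  L: Z = jωL = j·1112·0.000611 = 0 + j0.6795 Ω
  C: Z = 1/(jωC) = -j/(ω·C) = 0 - j58.39 Ω
Step 3 — Series combination: Z_total = R + L + C = 201 - j57.71 Ω = 209.1∠-16.0° Ω.

Z = 201 - j57.71 Ω = 209.1∠-16.0° Ω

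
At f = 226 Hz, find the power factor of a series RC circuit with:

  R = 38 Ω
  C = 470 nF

Step 1 — Angular frequency: ω = 2π·f = 2π·226 = 1420 rad/s.
Step 2 — Component impedances:
  R: Z = R = 38 Ω
  C: Z = 1/(jωC) = -j/(ω·C) = 0 - j1498 Ω
Step 3 — Series combination: Z_total = R + C = 38 - j1498 Ω = 1499∠-88.5° Ω.
Step 4 — Power factor: PF = cos(φ) = Re(Z)/|Z| = 38/1499 = 0.02535.
Step 5 — Type: Im(Z) = -1498 ⇒ leading (phase φ = -88.5°).

PF = 0.02535 (leading, φ = -88.5°)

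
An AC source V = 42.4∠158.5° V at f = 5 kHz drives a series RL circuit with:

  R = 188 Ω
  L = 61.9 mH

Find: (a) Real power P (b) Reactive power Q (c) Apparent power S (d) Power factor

Step 1 — Angular frequency: ω = 2π·f = 2π·5000 = 3.142e+04 rad/s.
Step 2 — Component impedances:
  R: Z = R = 188 Ω
  L: Z = jωL = j·3.142e+04·0.0619 = 0 + j1945 Ω
Step 3 — Series combination: Z_total = R + L = 188 + j1945 Ω = 1954∠84.5° Ω.
Step 4 — Source phasor: V = 42.4∠158.5° V = -39.45 + j15.54 V.
Step 5 — Current: I = V / Z = 0.005974 + j0.02086 A = 0.0217∠74.0° A.
Step 6 — Complex power: S = V·I* = 0.08855 + j0.9159 VA.
Step 7 — Real power: P = Re(S) = 0.08855 W.
Step 8 — Reactive power: Q = Im(S) = 0.9159 VAR.
Step 9 — Apparent power: |S| = 0.9202 VA.
Step 10 — Power factor: PF = P/|S| = 0.09623 (lagging).

(a) P = 0.08855 W  (b) Q = 0.9159 VAR  (c) S = 0.9202 VA  (d) PF = 0.09623 (lagging)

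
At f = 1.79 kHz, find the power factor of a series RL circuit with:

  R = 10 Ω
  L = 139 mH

Step 1 — Angular frequency: ω = 2π·f = 2π·1790 = 1.125e+04 rad/s.
Step 2 — Component impedances:
  R: Z = R = 10 Ω
  L: Z = jωL = j·1.125e+04·0.139 = 0 + j1563 Ω
Step 3 — Series combination: Z_total = R + L = 10 + j1563 Ω = 1563∠89.6° Ω.
Step 4 — Power factor: PF = cos(φ) = Re(Z)/|Z| = 10/1563.35 = 0.006397.
Step 5 — Type: Im(Z) = 1563 ⇒ lagging (phase φ = 89.6°).

PF = 0.006397 (lagging, φ = 89.6°)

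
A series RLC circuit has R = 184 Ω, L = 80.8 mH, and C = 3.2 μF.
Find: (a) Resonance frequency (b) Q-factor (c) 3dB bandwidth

Step 1 — Resonance: ω₀ = 1/√(LC) = 1/√(0.0808·3.2e-06) = 1967 rad/s.
Step 2 — f₀ = ω₀/(2π) = 313 Hz.
Step 3 — Series Q: Q = ω₀L/R = 1967·0.0808/184 = 0.8636.
Step 4 — Bandwidth: Δω = ω₀/Q = 2277 rad/s; BW = Δω/(2π) = 362.4 Hz.

(a) f₀ = 313 Hz  (b) Q = 0.8636  (c) BW = 362.4 Hz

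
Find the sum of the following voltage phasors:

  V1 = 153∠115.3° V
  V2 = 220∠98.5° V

Step 1 — Convert each phasor to rectangular form:
  V1 = 153·(cos(115.3°) + j·sin(115.3°)) = -65.39 + j138.3 V
  V2 = 220·(cos(98.5°) + j·sin(98.5°)) = -32.52 + j217.6 V
Step 2 — Sum components: V_total = -97.9 + j355.9 V.
Step 3 — Convert to polar: |V_total| = 369.1 V, ∠V_total = 105.4°.

V_total = 369.1∠105.4° V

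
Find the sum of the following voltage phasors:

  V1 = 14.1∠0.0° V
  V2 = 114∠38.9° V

Step 1 — Convert each phasor to rectangular form:
  V1 = 14.1·(cos(0.0°) + j·sin(0.0°)) = 14.1 V
  V2 = 114·(cos(38.9°) + j·sin(38.9°)) = 88.72 + j71.59 V
Step 2 — Sum components: V_total = 102.8 + j71.59 V.
Step 3 — Convert to polar: |V_total| = 125.3 V, ∠V_total = 34.8°.

V_total = 125.3∠34.8° V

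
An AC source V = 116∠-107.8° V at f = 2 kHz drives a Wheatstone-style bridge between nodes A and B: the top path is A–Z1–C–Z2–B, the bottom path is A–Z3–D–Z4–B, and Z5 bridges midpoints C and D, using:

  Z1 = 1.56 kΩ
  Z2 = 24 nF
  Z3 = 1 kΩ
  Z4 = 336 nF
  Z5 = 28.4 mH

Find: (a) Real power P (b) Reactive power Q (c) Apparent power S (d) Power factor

Step 1 — Angular frequency: ω = 2π·f = 2π·2000 = 1.257e+04 rad/s.
Step 2 — Component impedances:
  Z1: Z = R = 1560 Ω
  Z2: Z = 1/(jωC) = -j/(ω·C) = 0 - j3316 Ω
  Z3: Z = R = 1000 Ω
  Z4: Z = 1/(jωC) = -j/(ω·C) = 0 - j236.8 Ω
  Z5: Z = jωL = j·1.257e+04·0.0284 = 0 + j356.9 Ω
Step 3 — Bridge requires nodal analysis (the Z5 bridge couples midpoints C and D, so the two paths cannot be reduced to a simple series/parallel combination). Setting node B to ground and injecting 1 A at node A, the 3-node admittance system at A, C, D solves to V_A = Z_AB = 615.7 - j180.4 Ω = 641.6∠-16.3° Ω.
Step 4 — Source phasor: V = 116∠-107.8° V = -35.46 - j110.4 V.
Step 5 — Current: I = V / Z = -0.004638 - j0.1808 A = 0.1808∠-91.5° A.
Step 6 — Complex power: S = V·I* = 20.13 - j5.897 VA.
Step 7 — Real power: P = Re(S) = 20.13 W.
Step 8 — Reactive power: Q = Im(S) = -5.897 VAR.
Step 9 — Apparent power: |S| = 20.97 VA.
Step 10 — Power factor: PF = P/|S| = 0.9597 (leading).

(a) P = 20.13 W  (b) Q = -5.897 VAR  (c) S = 20.97 VA  (d) PF = 0.9597 (leading)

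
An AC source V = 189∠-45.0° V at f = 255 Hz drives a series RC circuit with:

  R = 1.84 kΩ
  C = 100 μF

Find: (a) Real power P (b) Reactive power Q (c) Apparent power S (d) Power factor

Step 1 — Angular frequency: ω = 2π·f = 2π·255 = 1602 rad/s.
Step 2 — Component impedances:
  R: Z = R = 1840 Ω
  C: Z = 1/(jωC) = -j/(ω·C) = 0 - j6.241 Ω
Step 3 — Series combination: Z_total = R + C = 1840 - j6.241 Ω = 1840∠-0.2° Ω.
Step 4 — Source phasor: V = 189∠-45.0° V = 133.6 - j133.6 V.
Step 5 — Current: I = V / Z = 0.07288 - j0.07238 A = 0.1027∠-44.8° A.
Step 6 — Complex power: S = V·I* = 19.41 - j0.06585 VA.
Step 7 — Real power: P = Re(S) = 19.41 W.
Step 8 — Reactive power: Q = Im(S) = -0.06585 VAR.
Step 9 — Apparent power: |S| = 19.41 VA.
Step 10 — Power factor: PF = P/|S| = 1 (leading).

(a) P = 19.41 W  (b) Q = -0.06585 VAR  (c) S = 19.41 VA  (d) PF = 1 (leading)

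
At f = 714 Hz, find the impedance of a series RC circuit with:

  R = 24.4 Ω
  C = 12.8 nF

Step 1 — Angular frequency: ω = 2π·f = 2π·714 = 4486 rad/s.
Step 2 — Component impedances:
  R: Z = R = 24.4 Ω
  C: Z = 1/(jωC) = -j/(ω·C) = 0 - j1.741e+04 Ω
Step 3 — Series combination: Z_total = R + C = 24.4 - j1.741e+04 Ω = 1.741e+04∠-89.9° Ω.

Z = 24.4 - j1.741e+04 Ω = 1.741e+04∠-89.9° Ω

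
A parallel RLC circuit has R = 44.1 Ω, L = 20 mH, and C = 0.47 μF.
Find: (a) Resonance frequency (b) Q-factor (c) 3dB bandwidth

Step 1 — Resonance: ω₀ = 1/√(LC) = 1/√(0.02·4.7e-07) = 1.031e+04 rad/s.
Step 2 — f₀ = ω₀/(2π) = 1642 Hz.
Step 3 — Parallel Q: Q = R/(ω₀L) = 44.1/(1.031e+04·0.02) = 0.2138.
Step 4 — Bandwidth: Δω = ω₀/Q = 4.825e+04 rad/s; BW = Δω/(2π) = 7679 Hz.

(a) f₀ = 1642 Hz  (b) Q = 0.2138  (c) BW = 7679 Hz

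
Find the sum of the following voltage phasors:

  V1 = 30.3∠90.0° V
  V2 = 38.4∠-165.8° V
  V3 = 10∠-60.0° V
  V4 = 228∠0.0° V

Step 1 — Convert each phasor to rectangular form:
  V1 = 30.3·(cos(90.0°) + j·sin(90.0°)) = 0 + j30.3 V
  V2 = 38.4·(cos(-165.8°) + j·sin(-165.8°)) = -37.23 - j9.42 V
  V3 = 10·(cos(-60.0°) + j·sin(-60.0°)) = 5 - j8.66 V
  V4 = 228·(cos(0.0°) + j·sin(0.0°)) = 228 V
Step 2 — Sum components: V_total = 195.8 + j12.22 V.
Step 3 — Convert to polar: |V_total| = 196.2 V, ∠V_total = 3.6°.

V_total = 196.2∠3.6° V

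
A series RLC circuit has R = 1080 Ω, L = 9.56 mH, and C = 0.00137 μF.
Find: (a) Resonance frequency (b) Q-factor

Step 1 — Resonance condition Im(Z)=0 gives ω₀ = 1/√(LC).
Step 2 — ω₀ = 1/√(0.00956·1.37e-09) = 2.763e+05 rad/s.
Step 3 — f₀ = ω₀/(2π) = 4.398e+04 Hz.
Step 4 — Series Q: Q = ω₀L/R = 2.763e+05·0.00956/1080 = 2.446.

(a) f₀ = 4.398e+04 Hz  (b) Q = 2.446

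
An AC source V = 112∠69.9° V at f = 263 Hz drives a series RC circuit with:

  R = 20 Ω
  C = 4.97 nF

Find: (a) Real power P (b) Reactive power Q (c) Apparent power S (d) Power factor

Step 1 — Angular frequency: ω = 2π·f = 2π·263 = 1652 rad/s.
Step 2 — Component impedances:
  R: Z = R = 20 Ω
  C: Z = 1/(jωC) = -j/(ω·C) = 0 - j1.218e+05 Ω
Step 3 — Series combination: Z_total = R + C = 20 - j1.218e+05 Ω = 1.218e+05∠-90.0° Ω.
Step 4 — Source phasor: V = 112∠69.9° V = 38.49 + j105.2 V.
Step 5 — Current: I = V / Z = -0.0008638 + j0.0003163 A = 0.0009198∠159.9° A.
Step 6 — Complex power: S = V·I* = 1.692e-05 - j0.103 VA.
Step 7 — Real power: P = Re(S) = 1.692e-05 W.
Step 8 — Reactive power: Q = Im(S) = -0.103 VAR.
Step 9 — Apparent power: |S| = 0.103 VA.
Step 10 — Power factor: PF = P/|S| = 0.0001643 (leading).

(a) P = 1.692e-05 W  (b) Q = -0.103 VAR  (c) S = 0.103 VA  (d) PF = 0.0001643 (leading)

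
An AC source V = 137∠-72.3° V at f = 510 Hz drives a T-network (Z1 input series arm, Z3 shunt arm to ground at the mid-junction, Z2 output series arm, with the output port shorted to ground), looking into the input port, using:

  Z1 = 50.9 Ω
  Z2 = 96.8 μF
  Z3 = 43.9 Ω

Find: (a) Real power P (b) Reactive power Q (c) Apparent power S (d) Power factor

Step 1 — Angular frequency: ω = 2π·f = 2π·510 = 3204 rad/s.
Step 2 — Component impedances:
  Z1: Z = R = 50.9 Ω
  Z2: Z = 1/(jωC) = -j/(ω·C) = 0 - j3.224 Ω
  Z3: Z = R = 43.9 Ω
Step 3 — With the output port shorted to ground, the output series arm Z2 runs from the junction to ground; the shunt arm Z3 also runs from the junction to ground. They appear in parallel: Z3 || Z2 = 0.2355 - j3.207 Ω.
Step 4 — Series with input arm Z1: Z_in = Z1 + (Z3 || Z2) = 51.14 - j3.207 Ω = 51.24∠-3.6° Ω.
Step 5 — Source phasor: V = 137∠-72.3° V = 41.65 - j130.5 V.
Step 6 — Current: I = V / Z = 0.9708 - j2.491 A = 2.674∠-68.7° A.
Step 7 — Complex power: S = V·I* = 365.6 - j22.93 VA.
Step 8 — Real power: P = Re(S) = 365.6 W.
Step 9 — Reactive power: Q = Im(S) = -22.93 VAR.
Step 10 — Apparent power: |S| = 366.3 VA.
Step 11 — Power factor: PF = P/|S| = 0.998 (leading).

(a) P = 365.6 W  (b) Q = -22.93 VAR  (c) S = 366.3 VA  (d) PF = 0.998 (leading)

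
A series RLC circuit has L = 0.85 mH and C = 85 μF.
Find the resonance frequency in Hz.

Step 1 — Resonance condition Im(Z)=0 gives ω₀ = 1/√(LC).
Step 2 — ω₀ = 1/√(0.00085·8.5e-05) = 3720 rad/s.
Step 3 — f₀ = ω₀/(2π) = 592.1 Hz.

f₀ = 592.1 Hz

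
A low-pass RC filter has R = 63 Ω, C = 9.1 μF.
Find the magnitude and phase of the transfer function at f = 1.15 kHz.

Step 1 — Angular frequency: ω = 2π·1150 = 7226 rad/s.
Step 2 — Transfer function: H(jω) = 1/(1 + jωRC).
Step 3 — Denominator: 1 + jωRC = 1 + j·7226·63·9.1e-06 = 1 + j4.142.
Step 4 — H = 0.05507 - j0.2281.
Step 5 — Magnitude: |H| = 0.2347 (-12.6 dB); phase: φ = -76.4°.

|H| = 0.2347 (-12.6 dB), φ = -76.4°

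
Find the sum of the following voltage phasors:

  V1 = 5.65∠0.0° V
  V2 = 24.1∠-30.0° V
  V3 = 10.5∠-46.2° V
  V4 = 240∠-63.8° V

Step 1 — Convert each phasor to rectangular form:
  V1 = 5.65·(cos(0.0°) + j·sin(0.0°)) = 5.65 V
  V2 = 24.1·(cos(-30.0°) + j·sin(-30.0°)) = 20.87 - j12.05 V
  V3 = 10.5·(cos(-46.2°) + j·sin(-46.2°)) = 7.268 - j7.578 V
  V4 = 240·(cos(-63.8°) + j·sin(-63.8°)) = 106 - j215.3 V
Step 2 — Sum components: V_total = 139.8 - j235 V.
Step 3 — Convert to polar: |V_total| = 273.4 V, ∠V_total = -59.3°.

V_total = 273.4∠-59.3° V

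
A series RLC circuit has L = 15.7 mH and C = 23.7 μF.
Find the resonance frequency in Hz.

Step 1 — Resonance condition Im(Z)=0 gives ω₀ = 1/√(LC).
Step 2 — ω₀ = 1/√(0.0157·2.37e-05) = 1639 rad/s.
Step 3 — f₀ = ω₀/(2π) = 260.9 Hz.

f₀ = 260.9 Hz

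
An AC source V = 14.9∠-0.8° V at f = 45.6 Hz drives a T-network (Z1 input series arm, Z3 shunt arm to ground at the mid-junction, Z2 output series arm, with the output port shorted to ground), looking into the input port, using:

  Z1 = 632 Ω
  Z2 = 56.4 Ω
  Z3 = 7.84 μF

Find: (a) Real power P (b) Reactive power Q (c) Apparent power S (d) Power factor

Step 1 — Angular frequency: ω = 2π·f = 2π·45.6 = 286.5 rad/s.
Step 2 — Component impedances:
  Z1: Z = R = 632 Ω
  Z2: Z = R = 56.4 Ω
  Z3: Z = 1/(jωC) = -j/(ω·C) = 0 - j445.2 Ω
Step 3 — With the output port shorted to ground, the output series arm Z2 runs from the junction to ground; the shunt arm Z3 also runs from the junction to ground. They appear in parallel: Z3 || Z2 = 55.51 - j7.032 Ω.
Step 4 — Series with input arm Z1: Z_in = Z1 + (Z3 || Z2) = 687.5 - j7.032 Ω = 687.5∠-0.6° Ω.
Step 5 — Source phasor: V = 14.9∠-0.8° V = 14.9 - j0.208 V.
Step 6 — Current: I = V / Z = 0.02167 - j8.092e-05 A = 0.02167∠-0.2° A.
Step 7 — Complex power: S = V·I* = 0.3229 - j0.003303 VA.
Step 8 — Real power: P = Re(S) = 0.3229 W.
Step 9 — Reactive power: Q = Im(S) = -0.003303 VAR.
Step 10 — Apparent power: |S| = 0.3229 VA.
Step 11 — Power factor: PF = P/|S| = 0.9999 (leading).

(a) P = 0.3229 W  (b) Q = -0.003303 VAR  (c) S = 0.3229 VA  (d) PF = 0.9999 (leading)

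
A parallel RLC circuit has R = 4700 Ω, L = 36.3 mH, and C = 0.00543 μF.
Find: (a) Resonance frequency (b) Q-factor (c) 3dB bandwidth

Step 1 — Resonance: ω₀ = 1/√(LC) = 1/√(0.0363·5.43e-09) = 7.123e+04 rad/s.
Step 2 — f₀ = ω₀/(2π) = 1.134e+04 Hz.
Step 3 — Parallel Q: Q = R/(ω₀L) = 4700/(7.123e+04·0.0363) = 1.818.
Step 4 — Bandwidth: Δω = ω₀/Q = 3.918e+04 rad/s; BW = Δω/(2π) = 6236 Hz.

(a) f₀ = 1.134e+04 Hz  (b) Q = 1.818  (c) BW = 6236 Hz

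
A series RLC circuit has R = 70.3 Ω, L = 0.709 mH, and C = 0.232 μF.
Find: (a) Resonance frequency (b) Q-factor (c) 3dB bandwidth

Step 1 — Resonance condition Im(Z)=0 gives ω₀ = 1/√(LC).
Step 2 — ω₀ = 1/√(0.000709·2.32e-07) = 7.797e+04 rad/s.
Step 3 — f₀ = ω₀/(2π) = 1.241e+04 Hz.
Step 4 — Series Q: Q = ω₀L/R = 7.797e+04·0.000709/70.3 = 0.7864.
Step 5 — 3dB bandwidth: Δω = ω₀/Q = 9.915e+04 rad/s; BW = Δω/(2π) = 1.578e+04 Hz.

(a) f₀ = 1.241e+04 Hz  (b) Q = 0.7864  (c) BW = 1.578e+04 Hz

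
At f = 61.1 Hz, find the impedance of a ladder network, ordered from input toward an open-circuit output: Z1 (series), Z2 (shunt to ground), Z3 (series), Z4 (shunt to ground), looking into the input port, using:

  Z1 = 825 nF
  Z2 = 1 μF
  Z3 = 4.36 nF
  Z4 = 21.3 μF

Step 1 — Angular frequency: ω = 2π·f = 2π·61.1 = 383.9 rad/s.
Step 2 — Component impedances:
  Z1: Z = 1/(jωC) = -j/(ω·C) = 0 - j3157 Ω
  Z2: Z = 1/(jωC) = -j/(ω·C) = 0 - j2605 Ω
  Z3: Z = 1/(jωC) = -j/(ω·C) = 0 - j5.974e+05 Ω
  Z4: Z = 1/(jωC) = -j/(ω·C) = 0 - j122.3 Ω
Step 3 — Ladder network (open output): work backward from the far end, alternating series and parallel combinations. Z_in = 0 - j5751 Ω = 5751∠-90.0° Ω.

Z = 0 - j5751 Ω = 5751∠-90.0° Ω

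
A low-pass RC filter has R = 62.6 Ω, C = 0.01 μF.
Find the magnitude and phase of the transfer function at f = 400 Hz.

Step 1 — Angular frequency: ω = 2π·400 = 2513 rad/s.
Step 2 — Transfer function: H(jω) = 1/(1 + jωRC).
Step 3 — Denominator: 1 + jωRC = 1 + j·2513·62.6·1e-08 = 1 + j0.001573.
Step 4 — H = 1 - j0.001573.
Step 5 — Magnitude: |H| = 1 (-0.0 dB); phase: φ = -0.1°.

|H| = 1 (-0.0 dB), φ = -0.1°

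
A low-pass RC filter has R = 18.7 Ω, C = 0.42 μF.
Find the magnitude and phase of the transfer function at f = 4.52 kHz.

Step 1 — Angular frequency: ω = 2π·4520 = 2.84e+04 rad/s.
Step 2 — Transfer function: H(jω) = 1/(1 + jωRC).
Step 3 — Denominator: 1 + jωRC = 1 + j·2.84e+04·18.7·4.2e-07 = 1 + j0.2231.
Step 4 — H = 0.9526 - j0.2125.
Step 5 — Magnitude: |H| = 0.976 (-0.2 dB); phase: φ = -12.6°.

|H| = 0.976 (-0.2 dB), φ = -12.6°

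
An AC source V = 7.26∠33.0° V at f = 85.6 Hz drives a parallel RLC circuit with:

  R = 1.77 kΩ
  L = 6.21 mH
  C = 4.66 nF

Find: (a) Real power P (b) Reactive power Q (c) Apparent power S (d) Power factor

Step 1 — Angular frequency: ω = 2π·f = 2π·85.6 = 537.8 rad/s.
Step 2 — Component impedances:
  R: Z = R = 1770 Ω
  L: Z = jωL = j·537.8·0.00621 = 0 + j3.34 Ω
  C: Z = 1/(jωC) = -j/(ω·C) = 0 - j3.99e+05 Ω
Step 3 — Parallel combination: 1/Z_total = 1/R + 1/L + 1/C; Z_total = 0.006303 + j3.34 Ω = 3.34∠89.9° Ω.
Step 4 — Source phasor: V = 7.26∠33.0° V = 6.089 + j3.954 V.
Step 5 — Current: I = V / Z = 1.187 - j1.821 A = 2.174∠-56.9° A.
Step 6 — Complex power: S = V·I* = 0.02978 + j15.78 VA.
Step 7 — Real power: P = Re(S) = 0.02978 W.
Step 8 — Reactive power: Q = Im(S) = 15.78 VAR.
Step 9 — Apparent power: |S| = 15.78 VA.
Step 10 — Power factor: PF = P/|S| = 0.001887 (lagging).

(a) P = 0.02978 W  (b) Q = 15.78 VAR  (c) S = 15.78 VA  (d) PF = 0.001887 (lagging)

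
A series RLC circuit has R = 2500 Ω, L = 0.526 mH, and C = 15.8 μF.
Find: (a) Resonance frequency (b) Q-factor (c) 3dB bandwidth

Step 1 — Resonance: ω₀ = 1/√(LC) = 1/√(0.000526·1.58e-05) = 1.097e+04 rad/s.
Step 2 — f₀ = ω₀/(2π) = 1746 Hz.
Step 3 — Series Q: Q = ω₀L/R = 1.097e+04·0.000526/2500 = 0.002308.
Step 4 — Bandwidth: Δω = ω₀/Q = 4.753e+06 rad/s; BW = Δω/(2π) = 7.564e+05 Hz.

(a) f₀ = 1746 Hz  (b) Q = 0.002308  (c) BW = 7.564e+05 Hz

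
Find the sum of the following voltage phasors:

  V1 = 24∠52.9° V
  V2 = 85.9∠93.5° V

Step 1 — Convert each phasor to rectangular form:
  V1 = 24·(cos(52.9°) + j·sin(52.9°)) = 14.48 + j19.14 V
  V2 = 85.9·(cos(93.5°) + j·sin(93.5°)) = -5.244 + j85.74 V
Step 2 — Sum components: V_total = 9.233 + j104.9 V.
Step 3 — Convert to polar: |V_total| = 105.3 V, ∠V_total = 85.0°.

V_total = 105.3∠85.0° V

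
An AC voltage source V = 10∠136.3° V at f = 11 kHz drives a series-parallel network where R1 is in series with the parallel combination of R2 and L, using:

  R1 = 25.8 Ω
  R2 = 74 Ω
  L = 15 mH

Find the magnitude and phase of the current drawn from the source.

Step 1 — Angular frequency: ω = 2π·f = 2π·1.1e+04 = 6.912e+04 rad/s.
Step 2 — Component impedances:
  R1: Z = R = 25.8 Ω
  R2: Z = R = 74 Ω
  L: Z = jωL = j·6.912e+04·0.015 = 0 + j1037 Ω
Step 3 — Parallel branch: R2 || L = 1/(1/R2 + 1/L) = 73.62 + j5.255 Ω.
Step 4 — Series with R1: Z_total = R1 + (R2 || L) = 99.42 + j5.255 Ω = 99.56∠3.0° Ω.
Step 5 — Source phasor: V = 10∠136.3° V = -7.23 + j6.909 V.
Step 6 — Ohm's law: I = V / Z_total = (-7.23 + j6.909) / (99.42 + j5.255) = -0.06885 + j0.07313 A.
Step 7 — Convert to polar: |I| = 0.1004 A, ∠I = 133.3°.

I = 0.1004∠133.3° A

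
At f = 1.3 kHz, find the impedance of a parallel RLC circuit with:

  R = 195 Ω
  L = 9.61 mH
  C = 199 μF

Step 1 — Angular frequency: ω = 2π·f = 2π·1300 = 8168 rad/s.
Step 2 — Component impedances:
  R: Z = R = 195 Ω
  L: Z = jωL = j·8168·0.00961 = 0 + j78.5 Ω
  C: Z = 1/(jωC) = -j/(ω·C) = 0 - j0.6152 Ω
Step 3 — Parallel combination: 1/Z_total = 1/R + 1/L + 1/C; Z_total = 0.001972 - j0.6201 Ω = 0.6201∠-89.8° Ω.

Z = 0.001972 - j0.6201 Ω = 0.6201∠-89.8° Ω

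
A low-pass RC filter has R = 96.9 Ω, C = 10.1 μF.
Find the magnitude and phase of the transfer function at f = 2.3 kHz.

Step 1 — Angular frequency: ω = 2π·2300 = 1.445e+04 rad/s.
Step 2 — Transfer function: H(jω) = 1/(1 + jωRC).
Step 3 — Denominator: 1 + jωRC = 1 + j·1.445e+04·96.9·1.01e-05 = 1 + j14.14.
Step 4 — H = 0.004974 - j0.07035.
Step 5 — Magnitude: |H| = 0.07053 (-23.0 dB); phase: φ = -86.0°.

|H| = 0.07053 (-23.0 dB), φ = -86.0°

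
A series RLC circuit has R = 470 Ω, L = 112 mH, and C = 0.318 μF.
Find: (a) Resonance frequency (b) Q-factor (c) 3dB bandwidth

Step 1 — Resonance: ω₀ = 1/√(LC) = 1/√(0.112·3.18e-07) = 5299 rad/s.
Step 2 — f₀ = ω₀/(2π) = 843.3 Hz.
Step 3 — Series Q: Q = ω₀L/R = 5299·0.112/470 = 1.263.
Step 4 — Bandwidth: Δω = ω₀/Q = 4196 rad/s; BW = Δω/(2π) = 667.9 Hz.

(a) f₀ = 843.3 Hz  (b) Q = 1.263  (c) BW = 667.9 Hz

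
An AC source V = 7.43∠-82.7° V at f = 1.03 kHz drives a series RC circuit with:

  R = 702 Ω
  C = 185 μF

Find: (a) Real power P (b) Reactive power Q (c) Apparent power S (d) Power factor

Step 1 — Angular frequency: ω = 2π·f = 2π·1030 = 6472 rad/s.
Step 2 — Component impedances:
  R: Z = R = 702 Ω
  C: Z = 1/(jωC) = -j/(ω·C) = 0 - j0.8352 Ω
Step 3 — Series combination: Z_total = R + C = 702 - j0.8352 Ω = 702∠-0.1° Ω.
Step 4 — Source phasor: V = 7.43∠-82.7° V = 0.9441 - j7.37 V.
Step 5 — Current: I = V / Z = 0.001357 - j0.0105 A = 0.01058∠-82.6° A.
Step 6 — Complex power: S = V·I* = 0.07864 - j9.357e-05 VA.
Step 7 — Real power: P = Re(S) = 0.07864 W.
Step 8 — Reactive power: Q = Im(S) = -9.357e-05 VAR.
Step 9 — Apparent power: |S| = 0.07864 VA.
Step 10 — Power factor: PF = P/|S| = 1 (leading).

(a) P = 0.07864 W  (b) Q = -9.357e-05 VAR  (c) S = 0.07864 VA  (d) PF = 1 (leading)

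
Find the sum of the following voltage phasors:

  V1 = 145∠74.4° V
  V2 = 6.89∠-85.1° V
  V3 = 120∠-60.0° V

Step 1 — Convert each phasor to rectangular form:
  V1 = 145·(cos(74.4°) + j·sin(74.4°)) = 38.99 + j139.7 V
  V2 = 6.89·(cos(-85.1°) + j·sin(-85.1°)) = 0.5885 - j6.865 V
  V3 = 120·(cos(-60.0°) + j·sin(-60.0°)) = 60 - j103.9 V
Step 2 — Sum components: V_total = 99.58 + j28.87 V.
Step 3 — Convert to polar: |V_total| = 103.7 V, ∠V_total = 16.2°.

V_total = 103.7∠16.2° V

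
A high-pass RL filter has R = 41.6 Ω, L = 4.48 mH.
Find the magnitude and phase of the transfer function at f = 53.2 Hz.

Step 1 — Angular frequency: ω = 2π·53.2 = 334.3 rad/s.
Step 2 — Transfer function: H(jω) = jωL/(R + jωL).
Step 3 — Numerator jωL = j·1.498; denominator R + jωL = 41.6 + j1.498.
Step 4 — H = 0.001294 + j0.03595.
Step 5 — Magnitude: |H| = 0.03597 (-28.9 dB); phase: φ = 87.9°.

|H| = 0.03597 (-28.9 dB), φ = 87.9°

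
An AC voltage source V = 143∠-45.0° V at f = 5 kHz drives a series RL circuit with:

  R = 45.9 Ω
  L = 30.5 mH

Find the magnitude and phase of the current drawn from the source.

Step 1 — Angular frequency: ω = 2π·f = 2π·5000 = 3.142e+04 rad/s.
Step 2 — Component impedances:
  R: Z = R = 45.9 Ω
  L: Z = jωL = j·3.142e+04·0.0305 = 0 + j958.2 Ω
Step 3 — Series combination: Z_total = R + L = 45.9 + j958.2 Ω = 959.3∠87.3° Ω.
Step 4 — Source phasor: V = 143∠-45.0° V = 101.1 - j101.1 V.
Step 5 — Ohm's law: I = V / Z_total = (101.1 - j101.1) / (45.9 + j958.2) = -0.1002 - j0.1103 A.
Step 6 — Convert to polar: |I| = 0.1491 A, ∠I = -132.3°.

I = 0.1491∠-132.3° A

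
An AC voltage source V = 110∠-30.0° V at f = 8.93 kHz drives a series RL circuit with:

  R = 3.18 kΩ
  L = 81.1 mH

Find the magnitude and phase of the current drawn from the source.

Step 1 — Angular frequency: ω = 2π·f = 2π·8930 = 5.611e+04 rad/s.
Step 2 — Component impedances:
  R: Z = R = 3180 Ω
  L: Z = jωL = j·5.611e+04·0.0811 = 0 + j4550 Ω
Step 3 — Series combination: Z_total = R + L = 3180 + j4550 Ω = 5551∠55.1° Ω.
Step 4 — Source phasor: V = 110∠-30.0° V = 95.26 - j55 V.
Step 5 — Ohm's law: I = V / Z_total = (95.26 - j55) / (3180 + j4550) = 0.001709 - j0.01974 A.
Step 6 — Convert to polar: |I| = 0.01981 A, ∠I = -85.1°.

I = 0.01981∠-85.1° A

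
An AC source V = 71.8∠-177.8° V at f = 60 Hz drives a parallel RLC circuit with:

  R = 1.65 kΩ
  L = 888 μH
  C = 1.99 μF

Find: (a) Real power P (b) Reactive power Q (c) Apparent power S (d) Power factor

Step 1 — Angular frequency: ω = 2π·f = 2π·60 = 377 rad/s.
Step 2 — Component impedances:
  R: Z = R = 1650 Ω
  L: Z = jωL = j·377·0.000888 = 0 + j0.3348 Ω
  C: Z = 1/(jωC) = -j/(ω·C) = 0 - j1333 Ω
Step 3 — Parallel combination: 1/Z_total = 1/R + 1/L + 1/C; Z_total = 6.796e-05 + j0.3349 Ω = 0.3349∠90.0° Ω.
Step 4 — Source phasor: V = 71.8∠-177.8° V = -71.75 - j2.756 V.
Step 5 — Current: I = V / Z = -8.275 + j214.3 A = 214.4∠92.2° A.
Step 6 — Complex power: S = V·I* = 3.124 + j1.54e+04 VA.
Step 7 — Real power: P = Re(S) = 3.124 W.
Step 8 — Reactive power: Q = Im(S) = 1.54e+04 VAR.
Step 9 — Apparent power: |S| = 1.54e+04 VA.
Step 10 — Power factor: PF = P/|S| = 0.0002029 (lagging).

(a) P = 3.124 W  (b) Q = 1.54e+04 VAR  (c) S = 1.54e+04 VA  (d) PF = 0.0002029 (lagging)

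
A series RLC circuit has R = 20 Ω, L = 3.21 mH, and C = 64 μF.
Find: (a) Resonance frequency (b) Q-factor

Step 1 — Resonance condition Im(Z)=0 gives ω₀ = 1/√(LC).
Step 2 — ω₀ = 1/√(0.00321·6.4e-05) = 2206 rad/s.
Step 3 — f₀ = ω₀/(2π) = 351.1 Hz.
Step 4 — Series Q: Q = ω₀L/R = 2206·0.00321/20 = 0.3541.

(a) f₀ = 351.1 Hz  (b) Q = 0.3541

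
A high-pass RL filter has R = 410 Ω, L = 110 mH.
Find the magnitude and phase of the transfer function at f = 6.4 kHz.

Step 1 — Angular frequency: ω = 2π·6400 = 4.021e+04 rad/s.
Step 2 — Transfer function: H(jω) = jωL/(R + jωL).
Step 3 — Numerator jωL = j·4423; denominator R + jωL = 410 + j4423.
Step 4 — H = 0.9915 + j0.0919.
Step 5 — Magnitude: |H| = 0.9957 (-0.0 dB); phase: φ = 5.3°.

|H| = 0.9957 (-0.0 dB), φ = 5.3°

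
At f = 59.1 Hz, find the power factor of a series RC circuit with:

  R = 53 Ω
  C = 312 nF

Step 1 — Angular frequency: ω = 2π·f = 2π·59.1 = 371.3 rad/s.
Step 2 — Component impedances:
  R: Z = R = 53 Ω
  C: Z = 1/(jωC) = -j/(ω·C) = 0 - j8631 Ω
Step 3 — Series combination: Z_total = R + C = 53 - j8631 Ω = 8631∠-89.6° Ω.
Step 4 — Power factor: PF = cos(φ) = Re(Z)/|Z| = 53/8631.5 = 0.00614.
Step 5 — Type: Im(Z) = -8631 ⇒ leading (phase φ = -89.6°).

PF = 0.00614 (leading, φ = -89.6°)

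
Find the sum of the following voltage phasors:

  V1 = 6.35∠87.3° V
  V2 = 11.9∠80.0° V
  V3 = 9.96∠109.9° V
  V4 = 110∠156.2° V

Step 1 — Convert each phasor to rectangular form:
  V1 = 6.35·(cos(87.3°) + j·sin(87.3°)) = 0.2991 + j6.343 V
  V2 = 11.9·(cos(80.0°) + j·sin(80.0°)) = 2.066 + j11.72 V
  V3 = 9.96·(cos(109.9°) + j·sin(109.9°)) = -3.39 + j9.365 V
  V4 = 110·(cos(156.2°) + j·sin(156.2°)) = -100.6 + j44.39 V
Step 2 — Sum components: V_total = -101.7 + j71.82 V.
Step 3 — Convert to polar: |V_total| = 124.5 V, ∠V_total = 144.8°.

V_total = 124.5∠144.8° V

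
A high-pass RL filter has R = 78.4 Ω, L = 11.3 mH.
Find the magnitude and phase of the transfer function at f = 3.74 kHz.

Step 1 — Angular frequency: ω = 2π·3740 = 2.35e+04 rad/s.
Step 2 — Transfer function: H(jω) = jωL/(R + jωL).
Step 3 — Numerator jωL = j·265.5; denominator R + jωL = 78.4 + j265.5.
Step 4 — H = 0.9198 + j0.2716.
Step 5 — Magnitude: |H| = 0.9591 (-0.4 dB); phase: φ = 16.4°.

|H| = 0.9591 (-0.4 dB), φ = 16.4°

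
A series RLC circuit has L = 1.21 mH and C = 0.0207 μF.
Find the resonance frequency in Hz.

Step 1 — Resonance condition Im(Z)=0 gives ω₀ = 1/√(LC).
Step 2 — ω₀ = 1/√(0.00121·2.07e-08) = 1.998e+05 rad/s.
Step 3 — f₀ = ω₀/(2π) = 3.18e+04 Hz.

f₀ = 3.18e+04 Hz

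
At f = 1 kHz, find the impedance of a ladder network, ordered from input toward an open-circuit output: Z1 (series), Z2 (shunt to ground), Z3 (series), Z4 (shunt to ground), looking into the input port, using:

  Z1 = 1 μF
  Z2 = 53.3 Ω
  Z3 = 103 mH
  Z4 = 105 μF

Step 1 — Angular frequency: ω = 2π·f = 2π·1000 = 6283 rad/s.
Step 2 — Component impedances:
  Z1: Z = 1/(jωC) = -j/(ω·C) = 0 - j159.2 Ω
  Z2: Z = R = 53.3 Ω
  Z3: Z = jωL = j·6283·0.103 = 0 + j647.2 Ω
  Z4: Z = 1/(jωC) = -j/(ω·C) = 0 - j1.516 Ω
Step 3 — Ladder network (open output): work backward from the far end, alternating series and parallel combinations. Z_in = 52.94 - j154.8 Ω = 163.6∠-71.1° Ω.

Z = 52.94 - j154.8 Ω = 163.6∠-71.1° Ω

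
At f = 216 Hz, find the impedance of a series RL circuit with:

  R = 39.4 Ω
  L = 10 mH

Step 1 — Angular frequency: ω = 2π·f = 2π·216 = 1357 rad/s.
Step 2 — Component impedances:
  R: Z = R = 39.4 Ω
  L: Z = jωL = j·1357·0.01 = 0 + j13.57 Ω
Step 3 — Series combination: Z_total = R + L = 39.4 + j13.57 Ω = 41.67∠19.0° Ω.

Z = 39.4 + j13.57 Ω = 41.67∠19.0° Ω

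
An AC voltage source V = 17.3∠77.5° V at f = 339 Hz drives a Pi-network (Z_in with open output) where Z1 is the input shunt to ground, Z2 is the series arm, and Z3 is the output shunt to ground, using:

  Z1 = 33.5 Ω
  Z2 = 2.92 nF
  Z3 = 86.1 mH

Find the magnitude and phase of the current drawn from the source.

Step 1 — Angular frequency: ω = 2π·f = 2π·339 = 2130 rad/s.
Step 2 — Component impedances:
  Z1: Z = R = 33.5 Ω
  Z2: Z = 1/(jωC) = -j/(ω·C) = 0 - j1.608e+05 Ω
  Z3: Z = jωL = j·2130·0.0861 = 0 + j183.4 Ω
Step 3 — With open output, the series arm Z2 and the output shunt Z3 appear in series to ground: Z2 + Z3 = 0 - j1.606e+05 Ω.
Step 4 — Parallel with input shunt Z1: Z_in = Z1 || (Z2 + Z3) = 33.5 - j0.006988 Ω = 33.5∠-0.0° Ω.
Step 5 — Source phasor: V = 17.3∠77.5° V = 3.744 + j16.89 V.
Step 6 — Ohm's law: I = V / Z_total = (3.744 + j16.89) / (33.5 - j0.006988) = 0.1117 + j0.5042 A.
Step 7 — Convert to polar: |I| = 0.5164 A, ∠I = 77.5°.

I = 0.5164∠77.5° A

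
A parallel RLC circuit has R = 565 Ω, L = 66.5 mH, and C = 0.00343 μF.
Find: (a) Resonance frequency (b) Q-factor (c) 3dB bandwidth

Step 1 — Resonance: ω₀ = 1/√(LC) = 1/√(0.0665·3.43e-09) = 6.621e+04 rad/s.
Step 2 — f₀ = ω₀/(2π) = 1.054e+04 Hz.
Step 3 — Parallel Q: Q = R/(ω₀L) = 565/(6.621e+04·0.0665) = 0.1283.
Step 4 — Bandwidth: Δω = ω₀/Q = 5.16e+05 rad/s; BW = Δω/(2π) = 8.213e+04 Hz.

(a) f₀ = 1.054e+04 Hz  (b) Q = 0.1283  (c) BW = 8.213e+04 Hz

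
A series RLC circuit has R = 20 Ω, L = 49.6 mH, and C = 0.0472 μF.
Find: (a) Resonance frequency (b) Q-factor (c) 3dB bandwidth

Step 1 — Resonance condition Im(Z)=0 gives ω₀ = 1/√(LC).
Step 2 — ω₀ = 1/√(0.0496·4.72e-08) = 2.067e+04 rad/s.
Step 3 — f₀ = ω₀/(2π) = 3289 Hz.
Step 4 — Series Q: Q = ω₀L/R = 2.067e+04·0.0496/20 = 51.26.
Step 5 — 3dB bandwidth: Δω = ω₀/Q = 403.2 rad/s; BW = Δω/(2π) = 64.18 Hz.

(a) f₀ = 3289 Hz  (b) Q = 51.26  (c) BW = 64.18 Hz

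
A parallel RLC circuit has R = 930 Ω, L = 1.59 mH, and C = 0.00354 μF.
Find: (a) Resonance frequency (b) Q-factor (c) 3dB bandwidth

Step 1 — Resonance: ω₀ = 1/√(LC) = 1/√(0.00159·3.54e-09) = 4.215e+05 rad/s.
Step 2 — f₀ = ω₀/(2π) = 6.708e+04 Hz.
Step 3 — Parallel Q: Q = R/(ω₀L) = 930/(4.215e+05·0.00159) = 1.388.
Step 4 — Bandwidth: Δω = ω₀/Q = 3.037e+05 rad/s; BW = Δω/(2π) = 4.834e+04 Hz.

(a) f₀ = 6.708e+04 Hz  (b) Q = 1.388  (c) BW = 4.834e+04 Hz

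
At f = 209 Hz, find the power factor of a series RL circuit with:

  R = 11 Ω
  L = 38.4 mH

Step 1 — Angular frequency: ω = 2π·f = 2π·209 = 1313 rad/s.
Step 2 — Component impedances:
  R: Z = R = 11 Ω
  L: Z = jωL = j·1313·0.0384 = 0 + j50.43 Ω
Step 3 — Series combination: Z_total = R + L = 11 + j50.43 Ω = 51.61∠77.7° Ω.
Step 4 — Power factor: PF = cos(φ) = Re(Z)/|Z| = 11/51.61 = 0.2131.
Step 5 — Type: Im(Z) = 50.43 ⇒ lagging (phase φ = 77.7°).

PF = 0.2131 (lagging, φ = 77.7°)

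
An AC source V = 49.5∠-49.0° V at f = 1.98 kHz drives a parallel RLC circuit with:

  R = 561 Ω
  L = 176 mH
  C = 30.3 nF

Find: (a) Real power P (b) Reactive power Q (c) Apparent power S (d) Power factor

Step 1 — Angular frequency: ω = 2π·f = 2π·1980 = 1.244e+04 rad/s.
Step 2 — Component impedances:
  R: Z = R = 561 Ω
  L: Z = jωL = j·1.244e+04·0.176 = 0 + j2190 Ω
  C: Z = 1/(jωC) = -j/(ω·C) = 0 - j2653 Ω
Step 3 — Parallel combination: 1/Z_total = 1/R + 1/L + 1/C; Z_total = 559.9 + j25.05 Ω = 560.4∠2.6° Ω.
Step 4 — Source phasor: V = 49.5∠-49.0° V = 32.47 - j37.36 V.
Step 5 — Current: I = V / Z = 0.05491 - j0.06918 A = 0.08832∠-51.6° A.
Step 6 — Complex power: S = V·I* = 4.368 + j0.1954 VA.
Step 7 — Real power: P = Re(S) = 4.368 W.
Step 8 — Reactive power: Q = Im(S) = 0.1954 VAR.
Step 9 — Apparent power: |S| = 4.372 VA.
Step 10 — Power factor: PF = P/|S| = 0.999 (lagging).

(a) P = 4.368 W  (b) Q = 0.1954 VAR  (c) S = 4.372 VA  (d) PF = 0.999 (lagging)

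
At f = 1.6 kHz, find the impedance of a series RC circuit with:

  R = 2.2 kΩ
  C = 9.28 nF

Step 1 — Angular frequency: ω = 2π·f = 2π·1600 = 1.005e+04 rad/s.
Step 2 — Component impedances:
  R: Z = R = 2200 Ω
  C: Z = 1/(jωC) = -j/(ω·C) = 0 - j1.072e+04 Ω
Step 3 — Series combination: Z_total = R + C = 2200 - j1.072e+04 Ω = 1.094e+04∠-78.4° Ω.

Z = 2200 - j1.072e+04 Ω = 1.094e+04∠-78.4° Ω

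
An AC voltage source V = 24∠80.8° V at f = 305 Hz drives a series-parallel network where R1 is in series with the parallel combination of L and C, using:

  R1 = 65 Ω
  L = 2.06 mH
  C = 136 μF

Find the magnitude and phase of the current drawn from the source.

Step 1 — Angular frequency: ω = 2π·f = 2π·305 = 1916 rad/s.
Step 2 — Component impedances:
  R1: Z = R = 65 Ω
  L: Z = jωL = j·1916·0.00206 = 0 + j3.948 Ω
  C: Z = 1/(jωC) = -j/(ω·C) = 0 - j3.837 Ω
Step 3 — Parallel branch: L || C = 1/(1/L + 1/C) = 0 - j136.7 Ω.
Step 4 — Series with R1: Z_total = R1 + (L || C) = 65 - j136.7 Ω = 151.4∠-64.6° Ω.
Step 5 — Source phasor: V = 24∠80.8° V = 3.837 + j23.69 V.
Step 6 — Ohm's law: I = V / Z_total = (3.837 + j23.69) / (65 - j136.7) = -0.1305 + j0.09012 A.
Step 7 — Convert to polar: |I| = 0.1586 A, ∠I = 145.4°.

I = 0.1586∠145.4° A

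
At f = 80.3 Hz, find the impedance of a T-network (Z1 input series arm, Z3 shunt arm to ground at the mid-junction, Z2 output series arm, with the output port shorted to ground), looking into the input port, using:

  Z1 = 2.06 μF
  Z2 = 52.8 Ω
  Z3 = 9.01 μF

Step 1 — Angular frequency: ω = 2π·f = 2π·80.3 = 504.5 rad/s.
Step 2 — Component impedances:
  Z1: Z = 1/(jωC) = -j/(ω·C) = 0 - j962.1 Ω
  Z2: Z = R = 52.8 Ω
  Z3: Z = 1/(jωC) = -j/(ω·C) = 0 - j220 Ω
Step 3 — With the output port shorted to ground, the output series arm Z2 runs from the junction to ground; the shunt arm Z3 also runs from the junction to ground. They appear in parallel: Z3 || Z2 = 49.92 - j11.98 Ω.
Step 4 — Series with input arm Z1: Z_in = Z1 + (Z3 || Z2) = 49.92 - j974.1 Ω = 975.4∠-87.1° Ω.

Z = 49.92 - j974.1 Ω = 975.4∠-87.1° Ω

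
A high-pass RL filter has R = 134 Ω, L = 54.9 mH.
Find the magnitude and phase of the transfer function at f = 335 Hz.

Step 1 — Angular frequency: ω = 2π·335 = 2105 rad/s.
Step 2 — Transfer function: H(jω) = jωL/(R + jωL).
Step 3 — Numerator jωL = j·115.6; denominator R + jωL = 134 + j115.6.
Step 4 — H = 0.4265 + j0.4946.
Step 5 — Magnitude: |H| = 0.6531 (-3.7 dB); phase: φ = 49.2°.

|H| = 0.6531 (-3.7 dB), φ = 49.2°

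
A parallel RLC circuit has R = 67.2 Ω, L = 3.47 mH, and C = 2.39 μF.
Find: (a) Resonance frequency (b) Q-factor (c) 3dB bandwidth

Step 1 — Resonance: ω₀ = 1/√(LC) = 1/√(0.00347·2.39e-06) = 1.098e+04 rad/s.
Step 2 — f₀ = ω₀/(2π) = 1748 Hz.
Step 3 — Parallel Q: Q = R/(ω₀L) = 67.2/(1.098e+04·0.00347) = 1.764.
Step 4 — Bandwidth: Δω = ω₀/Q = 6226 rad/s; BW = Δω/(2π) = 991 Hz.

(a) f₀ = 1748 Hz  (b) Q = 1.764  (c) BW = 991 Hz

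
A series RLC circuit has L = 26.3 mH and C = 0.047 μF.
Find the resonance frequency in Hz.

Step 1 — Resonance condition Im(Z)=0 gives ω₀ = 1/√(LC).
Step 2 — ω₀ = 1/√(0.0263·4.7e-08) = 2.844e+04 rad/s.
Step 3 — f₀ = ω₀/(2π) = 4527 Hz.

f₀ = 4527 Hz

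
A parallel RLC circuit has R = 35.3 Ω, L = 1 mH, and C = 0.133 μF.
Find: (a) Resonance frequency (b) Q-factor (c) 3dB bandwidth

Step 1 — Resonance: ω₀ = 1/√(LC) = 1/√(0.001·1.33e-07) = 8.671e+04 rad/s.
Step 2 — f₀ = ω₀/(2π) = 1.38e+04 Hz.
Step 3 — Parallel Q: Q = R/(ω₀L) = 35.3/(8.671e+04·0.001) = 0.4071.
Step 4 — Bandwidth: Δω = ω₀/Q = 2.13e+05 rad/s; BW = Δω/(2π) = 3.39e+04 Hz.

(a) f₀ = 1.38e+04 Hz  (b) Q = 0.4071  (c) BW = 3.39e+04 Hz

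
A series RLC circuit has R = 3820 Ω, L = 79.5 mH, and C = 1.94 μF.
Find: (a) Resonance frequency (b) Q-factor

Step 1 — Resonance condition Im(Z)=0 gives ω₀ = 1/√(LC).
Step 2 — ω₀ = 1/√(0.0795·1.94e-06) = 2546 rad/s.
Step 3 — f₀ = ω₀/(2π) = 405.3 Hz.
Step 4 — Series Q: Q = ω₀L/R = 2546·0.0795/3820 = 0.05299.

(a) f₀ = 405.3 Hz  (b) Q = 0.05299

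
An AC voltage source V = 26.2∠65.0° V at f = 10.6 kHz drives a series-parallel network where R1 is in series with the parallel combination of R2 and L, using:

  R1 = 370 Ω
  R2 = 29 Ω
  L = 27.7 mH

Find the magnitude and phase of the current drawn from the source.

Step 1 — Angular frequency: ω = 2π·f = 2π·1.06e+04 = 6.66e+04 rad/s.
Step 2 — Component impedances:
  R1: Z = R = 370 Ω
  R2: Z = R = 29 Ω
  L: Z = jωL = j·6.66e+04·0.0277 = 0 + j1845 Ω
Step 3 — Parallel branch: R2 || L = 1/(1/R2 + 1/L) = 28.99 + j0.4557 Ω.
Step 4 — Series with R1: Z_total = R1 + (R2 || L) = 399 + j0.4557 Ω = 399∠0.1° Ω.
Step 5 — Source phasor: V = 26.2∠65.0° V = 11.07 + j23.75 V.
Step 6 — Ohm's law: I = V / Z_total = (11.07 + j23.75) / (399 + j0.4557) = 0.02782 + j0.05948 A.
Step 7 — Convert to polar: |I| = 0.06567 A, ∠I = 64.9°.

I = 0.06567∠64.9° A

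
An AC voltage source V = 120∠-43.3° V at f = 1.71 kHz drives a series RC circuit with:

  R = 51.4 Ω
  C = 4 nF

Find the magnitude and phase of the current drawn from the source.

Step 1 — Angular frequency: ω = 2π·f = 2π·1710 = 1.074e+04 rad/s.
Step 2 — Component impedances:
  R: Z = R = 51.4 Ω
  C: Z = 1/(jωC) = -j/(ω·C) = 0 - j2.327e+04 Ω
Step 3 — Series combination: Z_total = R + C = 51.4 - j2.327e+04 Ω = 2.327e+04∠-89.9° Ω.
Step 4 — Source phasor: V = 120∠-43.3° V = 87.33 - j82.3 V.
Step 5 — Ohm's law: I = V / Z_total = (87.33 - j82.3) / (51.4 - j2.327e+04) = 0.003545 + j0.003745 A.
Step 6 — Convert to polar: |I| = 0.005157 A, ∠I = 46.6°.

I = 0.005157∠46.6° A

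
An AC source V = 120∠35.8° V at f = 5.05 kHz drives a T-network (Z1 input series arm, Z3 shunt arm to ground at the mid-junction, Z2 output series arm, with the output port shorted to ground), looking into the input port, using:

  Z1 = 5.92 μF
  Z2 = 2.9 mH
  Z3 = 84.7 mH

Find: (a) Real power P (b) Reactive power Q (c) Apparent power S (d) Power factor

Step 1 — Angular frequency: ω = 2π·f = 2π·5050 = 3.173e+04 rad/s.
Step 2 — Component impedances:
  Z1: Z = 1/(jωC) = -j/(ω·C) = 0 - j5.324 Ω
  Z2: Z = jωL = j·3.173e+04·0.0029 = 0 + j92.02 Ω
  Z3: Z = jωL = j·3.173e+04·0.0847 = 0 + j2688 Ω
Step 3 — With the output port shorted to ground, the output series arm Z2 runs from the junction to ground; the shunt arm Z3 also runs from the junction to ground. They appear in parallel: Z3 || Z2 = 0 + j88.97 Ω.
Step 4 — Series with input arm Z1: Z_in = Z1 + (Z3 || Z2) = 0 + j83.65 Ω = 83.65∠90.0° Ω.
Step 5 — Source phasor: V = 120∠35.8° V = 97.33 + j70.19 V.
Step 6 — Current: I = V / Z = 0.8392 - j1.164 A = 1.435∠-54.2° A.
Step 7 — Complex power: S = V·I* = 0 + j172.2 VA.
Step 8 — Real power: P = Re(S) = 0 W.
Step 9 — Reactive power: Q = Im(S) = 172.2 VAR.
Step 10 — Apparent power: |S| = 172.2 VA.
Step 11 — Power factor: PF = P/|S| = 0 (lagging).

(a) P = 0 W  (b) Q = 172.2 VAR  (c) S = 172.2 VA  (d) PF = 0 (lagging)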